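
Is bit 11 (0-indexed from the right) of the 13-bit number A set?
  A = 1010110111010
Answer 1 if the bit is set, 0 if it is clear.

Bit 11 is the 12th from the right.
  1010110111010
   ^
That bit is 0.

Answer: 0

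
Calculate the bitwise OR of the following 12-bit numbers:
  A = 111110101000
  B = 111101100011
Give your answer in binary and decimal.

Apply | to each column (1 where either bit is 1):
  111110101000
| 111101100011
--------------
  111111101011

Answer: 111111101011 (4075)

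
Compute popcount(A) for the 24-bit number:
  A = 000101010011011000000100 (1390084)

000101010011011000000100
1-bits at positions (from bit 0 = LSB): 2, 9, 10, 12, 13, 16, 18, 20
Count = 8

Answer: 8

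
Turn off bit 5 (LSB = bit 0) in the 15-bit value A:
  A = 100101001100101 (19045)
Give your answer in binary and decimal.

Mask = ~(1 << 5) = 111111111011111
Bit 5 of A is 1, so AND-ing with the mask clears it to 0.
  100101001100101
& 111111111011111
-----------------
  100101001000101

Answer: 100101001000101 (19013)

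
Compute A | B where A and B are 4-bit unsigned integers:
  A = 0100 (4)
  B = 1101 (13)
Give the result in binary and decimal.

Apply | to each column (1 where either bit is 1):
  0100
| 1101
------
  1101

Answer: 1101 (13)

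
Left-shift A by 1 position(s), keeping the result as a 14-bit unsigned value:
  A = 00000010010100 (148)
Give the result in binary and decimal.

Shift left by 1: drop the top 1 bit(s), append 1 zero(s) on the right.
  00000010010100  ->  discard [0], keep [0000010010100], append 0
= 00000100101000

Answer: 00000100101000 (296)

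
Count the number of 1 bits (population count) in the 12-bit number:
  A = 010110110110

010110110110
1-bits at positions (from bit 0 = LSB): 1, 2, 4, 5, 7, 8, 10
Count = 7

Answer: 7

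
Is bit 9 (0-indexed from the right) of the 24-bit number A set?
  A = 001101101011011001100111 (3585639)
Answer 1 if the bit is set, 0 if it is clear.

Bit 9 is the 10th from the right.
  001101101011011001100111
                ^
That bit is 1.

Answer: 1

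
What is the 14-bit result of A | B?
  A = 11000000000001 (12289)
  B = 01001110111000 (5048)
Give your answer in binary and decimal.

Apply | to each column (1 where either bit is 1):
  11000000000001
| 01001110111000
----------------
  11001110111001

Answer: 11001110111001 (13241)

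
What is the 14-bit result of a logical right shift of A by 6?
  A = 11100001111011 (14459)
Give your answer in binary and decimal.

Logical shift right by 6: drop the bottom 6 bit(s), prepend 6 zero(s) on the left.
  11100001111011  ->  keep [11100001], discard [111011], prepend 000000
= 00000011100001

Answer: 00000011100001 (225)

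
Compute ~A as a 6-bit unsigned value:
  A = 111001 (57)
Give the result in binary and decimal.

Flip each bit (0->1, 1->0):
  111001
  000110

Answer: 000110 (6)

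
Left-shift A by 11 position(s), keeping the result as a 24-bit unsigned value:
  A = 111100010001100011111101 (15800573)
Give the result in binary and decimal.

Shift left by 11: drop the top 11 bit(s), append 11 zero(s) on the right.
  111100010001100011111101  ->  discard [11110001000], keep [1100011111101], append 00000000000
= 110001111110100000000000

Answer: 110001111110100000000000 (13101056)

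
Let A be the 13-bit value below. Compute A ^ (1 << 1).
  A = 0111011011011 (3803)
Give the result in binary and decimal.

Mask = 1 << 1 = 0000000000010
Bit 1 of A is 1; XOR with the mask flips it to 0.
  0111011011011
^ 0000000000010
---------------
  0111011011001

Answer: 0111011011001 (3801)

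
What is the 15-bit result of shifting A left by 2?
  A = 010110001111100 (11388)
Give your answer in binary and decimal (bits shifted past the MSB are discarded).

Shift left by 2: drop the top 2 bit(s), append 2 zero(s) on the right.
  010110001111100  ->  discard [01], keep [0110001111100], append 00
= 011000111110000

Answer: 011000111110000 (12784)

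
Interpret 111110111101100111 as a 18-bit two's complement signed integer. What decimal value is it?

MSB is 1, so the value is negative. Find the magnitude:
1. Invert bits:  000001000010011000
2. Add 1:        000001000010011001  = 4249
3. Apply sign:   -4249

Answer: -4249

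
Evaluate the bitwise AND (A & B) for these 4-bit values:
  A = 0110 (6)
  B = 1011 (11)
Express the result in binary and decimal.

Apply & to each column (1 only where both bits are 1):
  0110
& 1011
------
  0010

Answer: 0010 (2)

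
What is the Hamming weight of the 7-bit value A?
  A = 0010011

0010011
1-bits at positions (from bit 0 = LSB): 0, 1, 4
Count = 3

Answer: 3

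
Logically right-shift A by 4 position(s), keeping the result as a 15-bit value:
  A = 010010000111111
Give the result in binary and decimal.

Logical shift right by 4: drop the bottom 4 bit(s), prepend 4 zero(s) on the left.
  010010000111111  ->  keep [01001000011], discard [1111], prepend 0000
= 000001001000011

Answer: 000001001000011 (579)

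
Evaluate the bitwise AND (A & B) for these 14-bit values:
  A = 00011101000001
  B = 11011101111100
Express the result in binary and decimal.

Apply & to each column (1 only where both bits are 1):
  00011101000001
& 11011101111100
----------------
  00011101000000

Answer: 00011101000000 (1856)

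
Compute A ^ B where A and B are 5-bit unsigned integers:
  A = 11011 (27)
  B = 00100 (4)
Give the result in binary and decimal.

Apply ^ to each column (1 where bits differ):
  11011
^ 00100
-------
  11111

Answer: 11111 (31)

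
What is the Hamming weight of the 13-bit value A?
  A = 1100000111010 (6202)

1100000111010
1-bits at positions (from bit 0 = LSB): 1, 3, 4, 5, 11, 12
Count = 6

Answer: 6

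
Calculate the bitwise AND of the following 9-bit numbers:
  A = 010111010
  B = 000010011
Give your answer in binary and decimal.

Apply & to each column (1 only where both bits are 1):
  010111010
& 000010011
-----------
  000010010

Answer: 000010010 (18)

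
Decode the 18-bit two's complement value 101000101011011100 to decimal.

MSB is 1, so the value is negative. Find the magnitude:
1. Invert bits:  010111010100100011
2. Add 1:        010111010100100100  = 95524
3. Apply sign:   -95524

Answer: -95524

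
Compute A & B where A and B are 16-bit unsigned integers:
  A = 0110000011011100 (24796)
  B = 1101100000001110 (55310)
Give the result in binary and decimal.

Apply & to each column (1 only where both bits are 1):
  0110000011011100
& 1101100000001110
------------------
  0100000000001100

Answer: 0100000000001100 (16396)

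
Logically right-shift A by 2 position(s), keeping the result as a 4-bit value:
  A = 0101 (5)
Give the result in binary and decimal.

Logical shift right by 2: drop the bottom 2 bit(s), prepend 2 zero(s) on the left.
  0101  ->  keep [01], discard [01], prepend 00
= 0001

Answer: 0001 (1)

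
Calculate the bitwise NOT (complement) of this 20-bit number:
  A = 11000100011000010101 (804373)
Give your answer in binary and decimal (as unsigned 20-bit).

Flip each bit (0->1, 1->0):
  11000100011000010101
  00111011100111101010

Answer: 00111011100111101010 (244202)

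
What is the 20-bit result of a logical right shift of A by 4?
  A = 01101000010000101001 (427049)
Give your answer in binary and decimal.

Logical shift right by 4: drop the bottom 4 bit(s), prepend 4 zero(s) on the left.
  01101000010000101001  ->  keep [0110100001000010], discard [1001], prepend 0000
= 00000110100001000010

Answer: 00000110100001000010 (26690)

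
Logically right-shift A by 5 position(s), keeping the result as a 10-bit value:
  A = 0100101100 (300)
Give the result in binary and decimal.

Logical shift right by 5: drop the bottom 5 bit(s), prepend 5 zero(s) on the left.
  0100101100  ->  keep [01001], discard [01100], prepend 00000
= 0000001001

Answer: 0000001001 (9)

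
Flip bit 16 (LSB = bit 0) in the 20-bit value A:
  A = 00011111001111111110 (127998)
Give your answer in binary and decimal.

Mask = 1 << 16 = 00010000000000000000
Bit 16 of A is 1; XOR with the mask flips it to 0.
  00011111001111111110
^ 00010000000000000000
----------------------
  00001111001111111110

Answer: 00001111001111111110 (62462)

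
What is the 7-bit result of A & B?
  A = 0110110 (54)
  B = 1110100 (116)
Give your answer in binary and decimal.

Apply & to each column (1 only where both bits are 1):
  0110110
& 1110100
---------
  0110100

Answer: 0110100 (52)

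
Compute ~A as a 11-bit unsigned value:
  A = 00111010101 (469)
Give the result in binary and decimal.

Flip each bit (0->1, 1->0):
  00111010101
  11000101010

Answer: 11000101010 (1578)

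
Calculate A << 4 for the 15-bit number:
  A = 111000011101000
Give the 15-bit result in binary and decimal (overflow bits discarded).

Shift left by 4: drop the top 4 bit(s), append 4 zero(s) on the right.
  111000011101000  ->  discard [1110], keep [00011101000], append 0000
= 000111010000000

Answer: 000111010000000 (3712)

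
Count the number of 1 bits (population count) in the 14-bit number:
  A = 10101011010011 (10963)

10101011010011
1-bits at positions (from bit 0 = LSB): 0, 1, 4, 6, 7, 9, 11, 13
Count = 8

Answer: 8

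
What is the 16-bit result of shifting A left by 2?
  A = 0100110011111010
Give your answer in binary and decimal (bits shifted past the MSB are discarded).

Shift left by 2: drop the top 2 bit(s), append 2 zero(s) on the right.
  0100110011111010  ->  discard [01], keep [00110011111010], append 00
= 0011001111101000

Answer: 0011001111101000 (13288)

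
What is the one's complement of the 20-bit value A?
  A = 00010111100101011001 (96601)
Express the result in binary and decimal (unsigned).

Flip each bit (0->1, 1->0):
  00010111100101011001
  11101000011010100110

Answer: 11101000011010100110 (951974)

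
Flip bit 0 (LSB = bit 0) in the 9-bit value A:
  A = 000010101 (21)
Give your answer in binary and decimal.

Mask = 1 << 0 = 000000001
Bit 0 of A is 1; XOR with the mask flips it to 0.
  000010101
^ 000000001
-----------
  000010100

Answer: 000010100 (20)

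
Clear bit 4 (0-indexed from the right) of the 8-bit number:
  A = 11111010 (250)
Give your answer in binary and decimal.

Mask = ~(1 << 4) = 11101111
Bit 4 of A is 1, so AND-ing with the mask clears it to 0.
  11111010
& 11101111
----------
  11101010

Answer: 11101010 (234)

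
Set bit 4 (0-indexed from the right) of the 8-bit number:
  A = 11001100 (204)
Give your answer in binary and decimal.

Mask = 1 << 4 = 00010000
Bit 4 of A is 0, so OR-ing with the mask flips it to 1.
  11001100
| 00010000
----------
  11011100

Answer: 11011100 (220)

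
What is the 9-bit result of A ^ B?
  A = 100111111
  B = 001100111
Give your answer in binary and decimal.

Apply ^ to each column (1 where bits differ):
  100111111
^ 001100111
-----------
  101011000

Answer: 101011000 (344)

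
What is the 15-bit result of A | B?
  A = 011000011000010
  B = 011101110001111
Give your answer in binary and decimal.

Apply | to each column (1 where either bit is 1):
  011000011000010
| 011101110001111
-----------------
  011101111001111

Answer: 011101111001111 (15311)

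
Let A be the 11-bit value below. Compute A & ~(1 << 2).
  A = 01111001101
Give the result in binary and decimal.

Mask = ~(1 << 2) = 11111111011
Bit 2 of A is 1, so AND-ing with the mask clears it to 0.
  01111001101
& 11111111011
-------------
  01111001001

Answer: 01111001001 (969)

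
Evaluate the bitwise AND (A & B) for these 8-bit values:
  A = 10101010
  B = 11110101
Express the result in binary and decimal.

Apply & to each column (1 only where both bits are 1):
  10101010
& 11110101
----------
  10100000

Answer: 10100000 (160)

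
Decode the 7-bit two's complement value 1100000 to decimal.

MSB is 1, so the value is negative. Find the magnitude:
1. Invert bits:  0011111
2. Add 1:        0100000  = 32
3. Apply sign:   -32

Answer: -32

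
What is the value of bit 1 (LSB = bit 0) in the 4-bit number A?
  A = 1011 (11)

Bit 1 is the 2nd from the right.
  1011
    ^
That bit is 1.

Answer: 1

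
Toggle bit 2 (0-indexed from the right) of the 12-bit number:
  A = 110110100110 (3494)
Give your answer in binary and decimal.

Mask = 1 << 2 = 000000000100
Bit 2 of A is 1; XOR with the mask flips it to 0.
  110110100110
^ 000000000100
--------------
  110110100010

Answer: 110110100010 (3490)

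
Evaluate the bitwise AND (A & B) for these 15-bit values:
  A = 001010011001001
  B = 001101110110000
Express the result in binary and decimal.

Apply & to each column (1 only where both bits are 1):
  001010011001001
& 001101110110000
-----------------
  001000010000000

Answer: 001000010000000 (4224)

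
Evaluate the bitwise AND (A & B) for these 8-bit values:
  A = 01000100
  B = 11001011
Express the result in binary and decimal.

Apply & to each column (1 only where both bits are 1):
  01000100
& 11001011
----------
  01000000

Answer: 01000000 (64)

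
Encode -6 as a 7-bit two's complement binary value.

1. Binary of +6:  0000110
2. Invert bits:     1111001
3. Add 1:           1111010

Answer: 1111010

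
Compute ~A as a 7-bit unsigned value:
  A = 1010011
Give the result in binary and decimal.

Flip each bit (0->1, 1->0):
  1010011
  0101100

Answer: 0101100 (44)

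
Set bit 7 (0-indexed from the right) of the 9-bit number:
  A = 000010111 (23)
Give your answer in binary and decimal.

Mask = 1 << 7 = 010000000
Bit 7 of A is 0, so OR-ing with the mask flips it to 1.
  000010111
| 010000000
-----------
  010010111

Answer: 010010111 (151)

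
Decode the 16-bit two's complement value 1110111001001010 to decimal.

MSB is 1, so the value is negative. Find the magnitude:
1. Invert bits:  0001000110110101
2. Add 1:        0001000110110110  = 4534
3. Apply sign:   -4534

Answer: -4534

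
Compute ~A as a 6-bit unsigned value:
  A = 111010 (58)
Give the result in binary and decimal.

Flip each bit (0->1, 1->0):
  111010
  000101

Answer: 000101 (5)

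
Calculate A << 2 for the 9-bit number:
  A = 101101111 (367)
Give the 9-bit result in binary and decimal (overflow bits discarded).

Shift left by 2: drop the top 2 bit(s), append 2 zero(s) on the right.
  101101111  ->  discard [10], keep [1101111], append 00
= 110111100

Answer: 110111100 (444)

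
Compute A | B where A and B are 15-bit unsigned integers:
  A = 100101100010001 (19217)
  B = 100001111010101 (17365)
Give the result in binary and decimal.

Apply | to each column (1 where either bit is 1):
  100101100010001
| 100001111010101
-----------------
  100101111010101

Answer: 100101111010101 (19413)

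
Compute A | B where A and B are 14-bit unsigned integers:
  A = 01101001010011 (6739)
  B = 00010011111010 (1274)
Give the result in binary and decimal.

Apply | to each column (1 where either bit is 1):
  01101001010011
| 00010011111010
----------------
  01111011111011

Answer: 01111011111011 (7931)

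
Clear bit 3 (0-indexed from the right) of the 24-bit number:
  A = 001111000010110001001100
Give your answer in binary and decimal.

Mask = ~(1 << 3) = 111111111111111111110111
Bit 3 of A is 1, so AND-ing with the mask clears it to 0.
  001111000010110001001100
& 111111111111111111110111
--------------------------
  001111000010110001000100

Answer: 001111000010110001000100 (3943492)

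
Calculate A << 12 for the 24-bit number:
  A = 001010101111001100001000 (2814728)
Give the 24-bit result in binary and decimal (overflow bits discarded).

Shift left by 12: drop the top 12 bit(s), append 12 zero(s) on the right.
  001010101111001100001000  ->  discard [001010101111], keep [001100001000], append 000000000000
= 001100001000000000000000

Answer: 001100001000000000000000 (3178496)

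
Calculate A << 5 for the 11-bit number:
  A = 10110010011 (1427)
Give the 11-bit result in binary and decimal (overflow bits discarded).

Shift left by 5: drop the top 5 bit(s), append 5 zero(s) on the right.
  10110010011  ->  discard [10110], keep [010011], append 00000
= 01001100000

Answer: 01001100000 (608)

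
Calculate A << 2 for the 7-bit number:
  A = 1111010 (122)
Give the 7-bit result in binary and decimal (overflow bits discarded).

Shift left by 2: drop the top 2 bit(s), append 2 zero(s) on the right.
  1111010  ->  discard [11], keep [11010], append 00
= 1101000

Answer: 1101000 (104)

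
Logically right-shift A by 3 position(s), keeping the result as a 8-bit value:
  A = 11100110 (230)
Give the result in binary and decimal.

Logical shift right by 3: drop the bottom 3 bit(s), prepend 3 zero(s) on the left.
  11100110  ->  keep [11100], discard [110], prepend 000
= 00011100

Answer: 00011100 (28)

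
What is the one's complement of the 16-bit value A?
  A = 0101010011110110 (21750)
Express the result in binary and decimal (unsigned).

Flip each bit (0->1, 1->0):
  0101010011110110
  1010101100001001

Answer: 1010101100001001 (43785)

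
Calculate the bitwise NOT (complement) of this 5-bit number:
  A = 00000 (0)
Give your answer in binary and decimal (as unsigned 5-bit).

Flip each bit (0->1, 1->0):
  00000
  11111

Answer: 11111 (31)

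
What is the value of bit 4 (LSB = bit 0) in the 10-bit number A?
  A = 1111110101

Bit 4 is the 5th from the right.
  1111110101
       ^
That bit is 1.

Answer: 1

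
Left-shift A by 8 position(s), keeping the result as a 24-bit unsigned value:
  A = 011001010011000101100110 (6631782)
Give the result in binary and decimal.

Shift left by 8: drop the top 8 bit(s), append 8 zero(s) on the right.
  011001010011000101100110  ->  discard [01100101], keep [0011000101100110], append 00000000
= 001100010110011000000000

Answer: 001100010110011000000000 (3237376)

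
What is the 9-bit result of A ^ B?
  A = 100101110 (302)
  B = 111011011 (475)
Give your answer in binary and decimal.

Apply ^ to each column (1 where bits differ):
  100101110
^ 111011011
-----------
  011110101

Answer: 011110101 (245)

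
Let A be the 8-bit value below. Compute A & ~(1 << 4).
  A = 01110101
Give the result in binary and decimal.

Mask = ~(1 << 4) = 11101111
Bit 4 of A is 1, so AND-ing with the mask clears it to 0.
  01110101
& 11101111
----------
  01100101

Answer: 01100101 (101)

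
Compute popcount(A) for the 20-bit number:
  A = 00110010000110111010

00110010000110111010
1-bits at positions (from bit 0 = LSB): 1, 3, 4, 5, 7, 8, 13, 16, 17
Count = 9

Answer: 9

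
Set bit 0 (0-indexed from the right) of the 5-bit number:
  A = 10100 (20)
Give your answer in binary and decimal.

Mask = 1 << 0 = 00001
Bit 0 of A is 0, so OR-ing with the mask flips it to 1.
  10100
| 00001
-------
  10101

Answer: 10101 (21)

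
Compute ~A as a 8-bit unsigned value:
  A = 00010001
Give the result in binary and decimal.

Flip each bit (0->1, 1->0):
  00010001
  11101110

Answer: 11101110 (238)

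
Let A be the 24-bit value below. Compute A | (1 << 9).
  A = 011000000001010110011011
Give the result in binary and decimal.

Mask = 1 << 9 = 000000000000001000000000
Bit 9 of A is 0, so OR-ing with the mask flips it to 1.
  011000000001010110011011
| 000000000000001000000000
--------------------------
  011000000001011110011011

Answer: 011000000001011110011011 (6297499)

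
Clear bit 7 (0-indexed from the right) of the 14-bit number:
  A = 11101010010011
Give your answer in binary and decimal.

Mask = ~(1 << 7) = 11111101111111
Bit 7 of A is 1, so AND-ing with the mask clears it to 0.
  11101010010011
& 11111101111111
----------------
  11101000010011

Answer: 11101000010011 (14867)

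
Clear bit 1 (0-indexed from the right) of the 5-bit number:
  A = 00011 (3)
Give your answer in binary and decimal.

Mask = ~(1 << 1) = 11101
Bit 1 of A is 1, so AND-ing with the mask clears it to 0.
  00011
& 11101
-------
  00001

Answer: 00001 (1)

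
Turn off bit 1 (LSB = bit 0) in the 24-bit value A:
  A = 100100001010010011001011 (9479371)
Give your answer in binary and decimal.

Mask = ~(1 << 1) = 111111111111111111111101
Bit 1 of A is 1, so AND-ing with the mask clears it to 0.
  100100001010010011001011
& 111111111111111111111101
--------------------------
  100100001010010011001001

Answer: 100100001010010011001001 (9479369)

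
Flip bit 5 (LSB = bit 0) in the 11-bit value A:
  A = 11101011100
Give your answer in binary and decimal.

Mask = 1 << 5 = 00000100000
Bit 5 of A is 0; XOR with the mask flips it to 1.
  11101011100
^ 00000100000
-------------
  11101111100

Answer: 11101111100 (1916)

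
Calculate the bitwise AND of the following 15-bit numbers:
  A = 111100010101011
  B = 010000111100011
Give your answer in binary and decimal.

Apply & to each column (1 only where both bits are 1):
  111100010101011
& 010000111100011
-----------------
  010000010100011

Answer: 010000010100011 (8355)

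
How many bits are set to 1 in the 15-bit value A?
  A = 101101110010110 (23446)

101101110010110
1-bits at positions (from bit 0 = LSB): 1, 2, 4, 7, 8, 9, 11, 12, 14
Count = 9

Answer: 9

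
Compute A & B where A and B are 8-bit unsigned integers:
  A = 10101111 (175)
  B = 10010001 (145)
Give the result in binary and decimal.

Apply & to each column (1 only where both bits are 1):
  10101111
& 10010001
----------
  10000001

Answer: 10000001 (129)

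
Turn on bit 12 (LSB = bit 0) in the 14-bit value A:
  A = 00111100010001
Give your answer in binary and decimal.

Mask = 1 << 12 = 01000000000000
Bit 12 of A is 0, so OR-ing with the mask flips it to 1.
  00111100010001
| 01000000000000
----------------
  01111100010001

Answer: 01111100010001 (7953)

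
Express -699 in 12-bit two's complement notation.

1. Binary of +699:  001010111011
2. Invert bits:     110101000100
3. Add 1:           110101000101

Answer: 110101000101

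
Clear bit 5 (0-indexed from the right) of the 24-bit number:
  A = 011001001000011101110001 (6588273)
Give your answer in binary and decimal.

Mask = ~(1 << 5) = 111111111111111111011111
Bit 5 of A is 1, so AND-ing with the mask clears it to 0.
  011001001000011101110001
& 111111111111111111011111
--------------------------
  011001001000011101010001

Answer: 011001001000011101010001 (6588241)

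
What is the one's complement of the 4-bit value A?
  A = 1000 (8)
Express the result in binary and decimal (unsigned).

Flip each bit (0->1, 1->0):
  1000
  0111

Answer: 0111 (7)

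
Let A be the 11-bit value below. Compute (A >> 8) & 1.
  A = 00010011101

Bit 8 is the 9th from the right.
  00010011101
    ^
That bit is 0.

Answer: 0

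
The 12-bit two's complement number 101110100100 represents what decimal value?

MSB is 1, so the value is negative. Find the magnitude:
1. Invert bits:  010001011011
2. Add 1:        010001011100  = 1116
3. Apply sign:   -1116

Answer: -1116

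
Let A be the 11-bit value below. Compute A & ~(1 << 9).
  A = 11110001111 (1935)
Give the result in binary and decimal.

Mask = ~(1 << 9) = 10111111111
Bit 9 of A is 1, so AND-ing with the mask clears it to 0.
  11110001111
& 10111111111
-------------
  10110001111

Answer: 10110001111 (1423)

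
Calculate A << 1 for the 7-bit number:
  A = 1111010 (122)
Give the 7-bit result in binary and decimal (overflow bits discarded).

Shift left by 1: drop the top 1 bit(s), append 1 zero(s) on the right.
  1111010  ->  discard [1], keep [111010], append 0
= 1110100

Answer: 1110100 (116)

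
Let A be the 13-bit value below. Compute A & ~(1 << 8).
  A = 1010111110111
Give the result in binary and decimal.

Mask = ~(1 << 8) = 1111011111111
Bit 8 of A is 1, so AND-ing with the mask clears it to 0.
  1010111110111
& 1111011111111
---------------
  1010011110111

Answer: 1010011110111 (5367)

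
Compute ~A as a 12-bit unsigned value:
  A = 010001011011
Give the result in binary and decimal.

Flip each bit (0->1, 1->0):
  010001011011
  101110100100

Answer: 101110100100 (2980)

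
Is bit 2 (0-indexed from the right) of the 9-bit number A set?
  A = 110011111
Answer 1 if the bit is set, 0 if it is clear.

Bit 2 is the 3rd from the right.
  110011111
        ^
That bit is 1.

Answer: 1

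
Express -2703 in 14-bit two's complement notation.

1. Binary of +2703:  00101010001111
2. Invert bits:     11010101110000
3. Add 1:           11010101110001

Answer: 11010101110001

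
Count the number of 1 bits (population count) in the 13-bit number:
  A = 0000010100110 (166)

0000010100110
1-bits at positions (from bit 0 = LSB): 1, 2, 5, 7
Count = 4

Answer: 4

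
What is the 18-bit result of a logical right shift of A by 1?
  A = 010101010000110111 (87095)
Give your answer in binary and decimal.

Logical shift right by 1: drop the bottom 1 bit(s), prepend 1 zero(s) on the left.
  010101010000110111  ->  keep [01010101000011011], discard [1], prepend 0
= 001010101000011011

Answer: 001010101000011011 (43547)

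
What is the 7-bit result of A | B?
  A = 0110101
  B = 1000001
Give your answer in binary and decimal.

Apply | to each column (1 where either bit is 1):
  0110101
| 1000001
---------
  1110101

Answer: 1110101 (117)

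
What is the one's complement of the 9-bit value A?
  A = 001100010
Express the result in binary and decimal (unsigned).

Flip each bit (0->1, 1->0):
  001100010
  110011101

Answer: 110011101 (413)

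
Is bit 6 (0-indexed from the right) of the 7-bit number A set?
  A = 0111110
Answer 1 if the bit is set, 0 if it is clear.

Bit 6 is the 7th from the right.
  0111110
  ^
That bit is 0.

Answer: 0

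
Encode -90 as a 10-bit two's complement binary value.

1. Binary of +90:  0001011010
2. Invert bits:     1110100101
3. Add 1:           1110100110

Answer: 1110100110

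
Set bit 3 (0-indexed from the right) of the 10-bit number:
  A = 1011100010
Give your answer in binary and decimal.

Mask = 1 << 3 = 0000001000
Bit 3 of A is 0, so OR-ing with the mask flips it to 1.
  1011100010
| 0000001000
------------
  1011101010

Answer: 1011101010 (746)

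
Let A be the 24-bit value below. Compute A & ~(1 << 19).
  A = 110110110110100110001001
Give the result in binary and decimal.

Mask = ~(1 << 19) = 111101111111111111111111
Bit 19 of A is 1, so AND-ing with the mask clears it to 0.
  110110110110100110001001
& 111101111111111111111111
--------------------------
  110100110110100110001001

Answer: 110100110110100110001001 (13855113)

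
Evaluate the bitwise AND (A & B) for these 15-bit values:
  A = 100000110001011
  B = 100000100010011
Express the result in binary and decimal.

Apply & to each column (1 only where both bits are 1):
  100000110001011
& 100000100010011
-----------------
  100000100000011

Answer: 100000100000011 (16643)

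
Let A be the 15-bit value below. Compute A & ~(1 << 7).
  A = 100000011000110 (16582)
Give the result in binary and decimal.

Mask = ~(1 << 7) = 111111101111111
Bit 7 of A is 1, so AND-ing with the mask clears it to 0.
  100000011000110
& 111111101111111
-----------------
  100000001000110

Answer: 100000001000110 (16454)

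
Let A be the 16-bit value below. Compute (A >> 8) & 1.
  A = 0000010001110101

Bit 8 is the 9th from the right.
  0000010001110101
         ^
That bit is 0.

Answer: 0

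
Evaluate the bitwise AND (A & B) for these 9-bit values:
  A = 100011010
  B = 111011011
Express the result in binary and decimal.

Apply & to each column (1 only where both bits are 1):
  100011010
& 111011011
-----------
  100011010

Answer: 100011010 (282)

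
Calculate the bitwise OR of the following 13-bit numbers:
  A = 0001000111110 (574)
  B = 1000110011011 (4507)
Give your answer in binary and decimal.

Apply | to each column (1 where either bit is 1):
  0001000111110
| 1000110011011
---------------
  1001110111111

Answer: 1001110111111 (5055)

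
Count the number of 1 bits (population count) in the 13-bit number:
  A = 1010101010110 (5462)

1010101010110
1-bits at positions (from bit 0 = LSB): 1, 2, 4, 6, 8, 10, 12
Count = 7

Answer: 7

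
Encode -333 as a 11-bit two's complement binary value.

1. Binary of +333:  00101001101
2. Invert bits:     11010110010
3. Add 1:           11010110011

Answer: 11010110011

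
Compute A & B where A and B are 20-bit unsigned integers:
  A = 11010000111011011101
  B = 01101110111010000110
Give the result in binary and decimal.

Apply & to each column (1 only where both bits are 1):
  11010000111011011101
& 01101110111010000110
----------------------
  01000000111010000100

Answer: 01000000111010000100 (265860)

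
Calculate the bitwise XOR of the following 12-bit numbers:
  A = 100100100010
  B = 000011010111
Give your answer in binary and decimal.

Apply ^ to each column (1 where bits differ):
  100100100010
^ 000011010111
--------------
  100111110101

Answer: 100111110101 (2549)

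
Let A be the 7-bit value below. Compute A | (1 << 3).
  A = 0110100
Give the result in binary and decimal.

Mask = 1 << 3 = 0001000
Bit 3 of A is 0, so OR-ing with the mask flips it to 1.
  0110100
| 0001000
---------
  0111100

Answer: 0111100 (60)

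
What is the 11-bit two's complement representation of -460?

1. Binary of +460:  00111001100
2. Invert bits:     11000110011
3. Add 1:           11000110100

Answer: 11000110100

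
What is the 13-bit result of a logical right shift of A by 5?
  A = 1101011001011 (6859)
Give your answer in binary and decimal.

Logical shift right by 5: drop the bottom 5 bit(s), prepend 5 zero(s) on the left.
  1101011001011  ->  keep [11010110], discard [01011], prepend 00000
= 0000011010110

Answer: 0000011010110 (214)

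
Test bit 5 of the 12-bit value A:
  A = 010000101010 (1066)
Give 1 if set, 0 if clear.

Bit 5 is the 6th from the right.
  010000101010
        ^
That bit is 1.

Answer: 1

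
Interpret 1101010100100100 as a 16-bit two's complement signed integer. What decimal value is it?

MSB is 1, so the value is negative. Find the magnitude:
1. Invert bits:  0010101011011011
2. Add 1:        0010101011011100  = 10972
3. Apply sign:   -10972

Answer: -10972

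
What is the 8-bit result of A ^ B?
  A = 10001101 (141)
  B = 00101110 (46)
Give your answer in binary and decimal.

Apply ^ to each column (1 where bits differ):
  10001101
^ 00101110
----------
  10100011

Answer: 10100011 (163)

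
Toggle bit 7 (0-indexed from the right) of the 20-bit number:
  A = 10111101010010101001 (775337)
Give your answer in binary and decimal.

Mask = 1 << 7 = 00000000000010000000
Bit 7 of A is 1; XOR with the mask flips it to 0.
  10111101010010101001
^ 00000000000010000000
----------------------
  10111101010000101001

Answer: 10111101010000101001 (775209)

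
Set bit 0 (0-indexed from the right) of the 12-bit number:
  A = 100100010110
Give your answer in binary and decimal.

Mask = 1 << 0 = 000000000001
Bit 0 of A is 0, so OR-ing with the mask flips it to 1.
  100100010110
| 000000000001
--------------
  100100010111

Answer: 100100010111 (2327)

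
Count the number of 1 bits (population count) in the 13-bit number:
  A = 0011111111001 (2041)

0011111111001
1-bits at positions (from bit 0 = LSB): 0, 3, 4, 5, 6, 7, 8, 9, 10
Count = 9

Answer: 9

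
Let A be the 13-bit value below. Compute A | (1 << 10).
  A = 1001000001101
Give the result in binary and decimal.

Mask = 1 << 10 = 0010000000000
Bit 10 of A is 0, so OR-ing with the mask flips it to 1.
  1001000001101
| 0010000000000
---------------
  1011000001101

Answer: 1011000001101 (5645)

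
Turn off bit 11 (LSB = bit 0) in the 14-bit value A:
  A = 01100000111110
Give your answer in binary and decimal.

Mask = ~(1 << 11) = 11011111111111
Bit 11 of A is 1, so AND-ing with the mask clears it to 0.
  01100000111110
& 11011111111111
----------------
  01000000111110

Answer: 01000000111110 (4158)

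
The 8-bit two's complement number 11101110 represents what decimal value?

MSB is 1, so the value is negative. Find the magnitude:
1. Invert bits:  00010001
2. Add 1:        00010010  = 18
3. Apply sign:   -18

Answer: -18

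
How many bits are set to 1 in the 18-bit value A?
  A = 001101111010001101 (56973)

001101111010001101
1-bits at positions (from bit 0 = LSB): 0, 2, 3, 7, 9, 10, 11, 12, 14, 15
Count = 10

Answer: 10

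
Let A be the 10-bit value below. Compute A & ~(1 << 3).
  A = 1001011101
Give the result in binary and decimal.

Mask = ~(1 << 3) = 1111110111
Bit 3 of A is 1, so AND-ing with the mask clears it to 0.
  1001011101
& 1111110111
------------
  1001010101

Answer: 1001010101 (597)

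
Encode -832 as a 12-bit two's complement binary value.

1. Binary of +832:  001101000000
2. Invert bits:     110010111111
3. Add 1:           110011000000

Answer: 110011000000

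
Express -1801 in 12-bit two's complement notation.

1. Binary of +1801:  011100001001
2. Invert bits:     100011110110
3. Add 1:           100011110111

Answer: 100011110111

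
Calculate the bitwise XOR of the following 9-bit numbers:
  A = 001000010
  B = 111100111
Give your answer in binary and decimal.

Apply ^ to each column (1 where bits differ):
  001000010
^ 111100111
-----------
  110100101

Answer: 110100101 (421)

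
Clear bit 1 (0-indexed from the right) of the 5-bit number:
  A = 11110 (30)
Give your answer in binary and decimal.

Mask = ~(1 << 1) = 11101
Bit 1 of A is 1, so AND-ing with the mask clears it to 0.
  11110
& 11101
-------
  11100

Answer: 11100 (28)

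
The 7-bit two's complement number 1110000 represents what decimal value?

MSB is 1, so the value is negative. Find the magnitude:
1. Invert bits:  0001111
2. Add 1:        0010000  = 16
3. Apply sign:   -16

Answer: -16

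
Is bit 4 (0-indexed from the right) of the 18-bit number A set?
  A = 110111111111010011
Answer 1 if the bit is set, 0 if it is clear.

Bit 4 is the 5th from the right.
  110111111111010011
               ^
That bit is 1.

Answer: 1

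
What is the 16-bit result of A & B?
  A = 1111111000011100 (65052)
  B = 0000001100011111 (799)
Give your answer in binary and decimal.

Apply & to each column (1 only where both bits are 1):
  1111111000011100
& 0000001100011111
------------------
  0000001000011100

Answer: 0000001000011100 (540)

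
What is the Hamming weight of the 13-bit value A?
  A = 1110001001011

1110001001011
1-bits at positions (from bit 0 = LSB): 0, 1, 3, 6, 10, 11, 12
Count = 7

Answer: 7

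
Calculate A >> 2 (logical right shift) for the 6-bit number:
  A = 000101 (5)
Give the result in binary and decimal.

Logical shift right by 2: drop the bottom 2 bit(s), prepend 2 zero(s) on the left.
  000101  ->  keep [0001], discard [01], prepend 00
= 000001

Answer: 000001 (1)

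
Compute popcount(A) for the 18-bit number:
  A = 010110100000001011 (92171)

010110100000001011
1-bits at positions (from bit 0 = LSB): 0, 1, 3, 11, 13, 14, 16
Count = 7

Answer: 7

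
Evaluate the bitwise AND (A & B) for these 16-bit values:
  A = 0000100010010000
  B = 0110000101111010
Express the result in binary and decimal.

Apply & to each column (1 only where both bits are 1):
  0000100010010000
& 0110000101111010
------------------
  0000000000010000

Answer: 0000000000010000 (16)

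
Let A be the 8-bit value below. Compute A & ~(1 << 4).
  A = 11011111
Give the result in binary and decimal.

Mask = ~(1 << 4) = 11101111
Bit 4 of A is 1, so AND-ing with the mask clears it to 0.
  11011111
& 11101111
----------
  11001111

Answer: 11001111 (207)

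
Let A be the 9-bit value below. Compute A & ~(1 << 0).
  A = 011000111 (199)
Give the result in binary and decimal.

Mask = ~(1 << 0) = 111111110
Bit 0 of A is 1, so AND-ing with the mask clears it to 0.
  011000111
& 111111110
-----------
  011000110

Answer: 011000110 (198)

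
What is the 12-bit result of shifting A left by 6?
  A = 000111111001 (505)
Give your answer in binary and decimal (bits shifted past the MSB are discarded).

Shift left by 6: drop the top 6 bit(s), append 6 zero(s) on the right.
  000111111001  ->  discard [000111], keep [111001], append 000000
= 111001000000

Answer: 111001000000 (3648)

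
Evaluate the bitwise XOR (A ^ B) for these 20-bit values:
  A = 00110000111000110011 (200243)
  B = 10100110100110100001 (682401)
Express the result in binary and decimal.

Apply ^ to each column (1 where bits differ):
  00110000111000110011
^ 10100110100110100001
----------------------
  10010110011110010010

Answer: 10010110011110010010 (616338)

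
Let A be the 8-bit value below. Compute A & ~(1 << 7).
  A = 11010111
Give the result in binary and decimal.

Mask = ~(1 << 7) = 01111111
Bit 7 of A is 1, so AND-ing with the mask clears it to 0.
  11010111
& 01111111
----------
  01010111

Answer: 01010111 (87)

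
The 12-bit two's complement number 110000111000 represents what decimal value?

MSB is 1, so the value is negative. Find the magnitude:
1. Invert bits:  001111000111
2. Add 1:        001111001000  = 968
3. Apply sign:   -968

Answer: -968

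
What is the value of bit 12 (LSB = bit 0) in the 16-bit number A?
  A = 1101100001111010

Bit 12 is the 13th from the right.
  1101100001111010
     ^
That bit is 1.

Answer: 1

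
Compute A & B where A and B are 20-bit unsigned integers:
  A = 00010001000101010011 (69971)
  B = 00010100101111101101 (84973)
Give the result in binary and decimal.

Apply & to each column (1 only where both bits are 1):
  00010001000101010011
& 00010100101111101101
----------------------
  00010000000101000001

Answer: 00010000000101000001 (65857)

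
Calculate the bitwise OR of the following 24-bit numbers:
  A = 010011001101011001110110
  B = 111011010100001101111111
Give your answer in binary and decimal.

Apply | to each column (1 where either bit is 1):
  010011001101011001110110
| 111011010100001101111111
--------------------------
  111011011101011101111111

Answer: 111011011101011101111111 (15587199)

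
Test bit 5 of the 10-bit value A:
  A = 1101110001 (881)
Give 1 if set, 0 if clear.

Bit 5 is the 6th from the right.
  1101110001
      ^
That bit is 1.

Answer: 1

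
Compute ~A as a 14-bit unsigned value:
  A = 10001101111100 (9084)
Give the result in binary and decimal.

Flip each bit (0->1, 1->0):
  10001101111100
  01110010000011

Answer: 01110010000011 (7299)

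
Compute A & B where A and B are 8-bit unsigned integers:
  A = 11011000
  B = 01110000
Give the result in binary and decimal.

Apply & to each column (1 only where both bits are 1):
  11011000
& 01110000
----------
  01010000

Answer: 01010000 (80)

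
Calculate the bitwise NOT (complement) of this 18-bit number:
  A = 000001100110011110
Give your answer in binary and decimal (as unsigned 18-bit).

Flip each bit (0->1, 1->0):
  000001100110011110
  111110011001100001

Answer: 111110011001100001 (255585)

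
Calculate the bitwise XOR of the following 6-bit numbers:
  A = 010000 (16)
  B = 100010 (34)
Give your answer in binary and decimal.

Apply ^ to each column (1 where bits differ):
  010000
^ 100010
--------
  110010

Answer: 110010 (50)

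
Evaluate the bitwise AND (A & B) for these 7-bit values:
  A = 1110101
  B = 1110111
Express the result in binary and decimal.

Apply & to each column (1 only where both bits are 1):
  1110101
& 1110111
---------
  1110101

Answer: 1110101 (117)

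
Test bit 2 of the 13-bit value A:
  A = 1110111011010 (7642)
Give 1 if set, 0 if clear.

Bit 2 is the 3rd from the right.
  1110111011010
            ^
That bit is 0.

Answer: 0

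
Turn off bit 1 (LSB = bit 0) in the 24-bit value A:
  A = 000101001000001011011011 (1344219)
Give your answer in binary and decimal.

Mask = ~(1 << 1) = 111111111111111111111101
Bit 1 of A is 1, so AND-ing with the mask clears it to 0.
  000101001000001011011011
& 111111111111111111111101
--------------------------
  000101001000001011011001

Answer: 000101001000001011011001 (1344217)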